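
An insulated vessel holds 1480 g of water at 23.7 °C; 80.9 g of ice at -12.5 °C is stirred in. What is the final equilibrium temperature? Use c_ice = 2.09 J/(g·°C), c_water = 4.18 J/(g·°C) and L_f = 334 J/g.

Sum of m c ΔT and latent-heat terms is zero:
warm ice to 0 °C: 80.9×2.09×(0 − (-12.5)) = 2113.5
  melt ice: 80.9×334 = 27021
  warm the meltwater: 338.16 T
  water cools: 1480×4.18×(T − 23.7) = 6186.4(T − 23.7)
6524.6 T = 146618 − 29134 = 117484
T ≈ 18.01 °C (positive, so assuming full melt was valid).

T_f ≈ 18.0 °C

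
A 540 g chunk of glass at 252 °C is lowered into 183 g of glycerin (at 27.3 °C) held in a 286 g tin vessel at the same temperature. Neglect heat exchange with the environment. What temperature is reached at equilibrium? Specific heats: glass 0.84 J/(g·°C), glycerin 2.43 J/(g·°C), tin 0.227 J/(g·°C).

T_f ≈ 133.1 °C

T_f = Σ m_i c_i T_i / Σ m_i c_i:
T_f = (453.6·252 + 444.69·27.3 + 64.92·27.3) / (453.6 + 444.69 + 64.92)
    = 128220 / 963.21 ≈ 133.12 °C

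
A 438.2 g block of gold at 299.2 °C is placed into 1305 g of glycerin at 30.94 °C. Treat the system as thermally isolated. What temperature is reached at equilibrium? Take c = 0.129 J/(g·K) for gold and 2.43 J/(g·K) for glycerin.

Heat gained plus heat lost sum to zero:
438.2·0.129·(T − 299.2) + 1305·2.43·(T − 30.94) = 0
56.53(T − 299.2) + 3171.2(T − 30.94) = 0
3227.7 T = 115028
T = 115028/3227.7 ≈ 35.64 °C

T_f ≈ 35.6 °C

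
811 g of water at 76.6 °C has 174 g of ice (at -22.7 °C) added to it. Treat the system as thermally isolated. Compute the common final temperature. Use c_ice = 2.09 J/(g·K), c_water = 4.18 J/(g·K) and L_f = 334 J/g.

T_f ≈ 46.9 °C

Heat gained plus heat lost sum to zero:
ice -22.7→0 °C: 174×2.09×22.7 = 8255.1
  melt ice: 174×334 = 58116
  warm the meltwater: 727.32 T
  water cools: 811×4.18×(T − 76.6) = 3390(T − 76.6)
4117.3 T = 259672 − 66371 = 193301
T ≈ 46.95 °C — above 0 °C, consistent with complete melting.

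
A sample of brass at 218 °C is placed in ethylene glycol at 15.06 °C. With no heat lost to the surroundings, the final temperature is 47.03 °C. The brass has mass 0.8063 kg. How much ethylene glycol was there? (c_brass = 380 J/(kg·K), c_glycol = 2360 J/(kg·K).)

m ≈ 0.694 kg

Heat lost by the brass = heat gained by the glycol:
0.8063×380×(218 − 47.03) = m×2360×(47.03 − 15.06)
75449 m = 52384  ⇒  m ≈ 0.6943 kg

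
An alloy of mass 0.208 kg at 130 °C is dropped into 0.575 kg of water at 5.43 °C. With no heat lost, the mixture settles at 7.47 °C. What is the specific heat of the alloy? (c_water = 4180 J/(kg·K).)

Let T be the final temperature. ΣQ_i = 0:
0.208·c·(7.47 − 130) + 0.575·4180·(7.47 − 5.43) = 0
-25.49 c = -4903.1
c = -4903.1/-25.49 ≈ 192.4 J/(kg·K)

c ≈ 192 J/(kg·K)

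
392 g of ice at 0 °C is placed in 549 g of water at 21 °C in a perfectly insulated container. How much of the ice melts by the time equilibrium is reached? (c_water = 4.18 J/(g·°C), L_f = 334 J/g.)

m_melted ≈ 144 g

Cooling the water to 0 °C releases 549·4.18·21 = 48191 J.
Melting all 392 g of ice would need 392·334 = 130928 J.
48191 J < 130928 J, so only part of the ice melts and the system sits at 0 °C.
m_melt = 48191 / L_f = 144.3 g.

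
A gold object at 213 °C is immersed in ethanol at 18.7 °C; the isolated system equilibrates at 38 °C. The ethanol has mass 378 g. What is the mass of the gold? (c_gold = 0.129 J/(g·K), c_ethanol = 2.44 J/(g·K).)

Let T be the final temperature. ΣQ_i = 0:
m·0.129·(38 − 213) + 378·2.44·(38 − 18.7) = 0
-22.57 m = -17801
m = -17801/-22.57 ≈ 788.5 g

m ≈ 789 g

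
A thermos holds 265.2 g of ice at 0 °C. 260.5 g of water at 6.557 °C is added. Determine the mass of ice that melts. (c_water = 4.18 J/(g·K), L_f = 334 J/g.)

Heat available from the water dropping to 0 °C: 260.5×4.18×6.557 = 7139.9 J.
Fully melting the ice requires m_ice L_f = 265.2×334 = 88577 J.
That's not enough to melt it all — equilibrium is at 0 °C with ice remaining.
m_melted×334 = 7139.9  ⇒  m_melted ≈ 21.38 g.

m_melted ≈ 21.4 g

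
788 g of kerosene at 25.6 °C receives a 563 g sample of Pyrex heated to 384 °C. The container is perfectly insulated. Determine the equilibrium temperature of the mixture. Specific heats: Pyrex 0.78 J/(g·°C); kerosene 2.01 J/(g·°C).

Heat lost by the Pyrex equals heat gained by the kerosene:
563*0.78*(384 − T) = 788*2.01*(T − 25.6)
439.14(384 − T) = 1583.9(T − 25.6)
2023 T = 209177  ⇒  T ≈ 103.40 °C

T_f ≈ 103.4 °C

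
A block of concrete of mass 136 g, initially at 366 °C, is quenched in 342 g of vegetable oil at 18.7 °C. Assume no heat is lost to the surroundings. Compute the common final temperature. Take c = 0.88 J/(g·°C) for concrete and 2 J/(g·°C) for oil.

Let T be the final temperature. ΣQ_i = 0:
136×0.88×(T − 366) + 342×2×(T − 18.7) = 0
119.68(T − 366) + 684(T − 18.7) = 0
(119.68 + 684) T = 119.68×366 + 684×18.7
T = 56594/803.68 ≈ 70.42 °C

T_f ≈ 70.4 °C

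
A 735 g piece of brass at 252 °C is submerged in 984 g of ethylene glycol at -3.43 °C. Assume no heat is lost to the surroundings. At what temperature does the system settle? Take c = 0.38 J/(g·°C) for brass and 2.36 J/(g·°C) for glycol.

Set heat shed by the hot body equal to heat absorbed by the cold body:
735·0.38·(252 − T) = 984·2.36·(T − (-3.43))
279.3(252 − T) = 2322.2(T − (-3.43))
2601.5 T = 62418  ⇒  T ≈ 23.99 °C

T_f ≈ 24.0 °C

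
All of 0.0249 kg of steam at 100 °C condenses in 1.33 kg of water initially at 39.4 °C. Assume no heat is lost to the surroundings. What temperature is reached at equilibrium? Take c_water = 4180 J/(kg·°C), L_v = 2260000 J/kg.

Energy conservation, ΣQ = 0:
latent heat released on condensation: 0.0249·2260000 = 56274; condensate cools 100→T: 0.0249·4180·(T − 100) = 104.08(T − 100); water warms: 1.33·4180·(T − 39.4) = 5559.4(T − 39.4)
5663.5 T = 56274 + 10408 + 219040 = 285723
T ≈ 50.45 °C, under the boiling point, so the assumption holds.

T_f ≈ 50.4 °C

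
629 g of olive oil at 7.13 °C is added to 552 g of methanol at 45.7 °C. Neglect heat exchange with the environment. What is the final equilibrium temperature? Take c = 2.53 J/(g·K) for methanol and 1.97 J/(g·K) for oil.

T_f ≈ 27.6 °C

Net heat exchanged in the isolated system is zero:
552×2.53×(T − 45.7) + 629×1.97×(T − 7.13) = 0
(1396.6 + 1239.1) T = 1396.6×45.7 + 1239.1×7.13
T = 72658/2635.7 ≈ 27.57 °C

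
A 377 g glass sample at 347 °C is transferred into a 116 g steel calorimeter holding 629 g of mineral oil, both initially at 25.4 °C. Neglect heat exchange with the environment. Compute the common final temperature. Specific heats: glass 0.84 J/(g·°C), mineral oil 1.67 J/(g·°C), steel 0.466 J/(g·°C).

T_f ≈ 97.1 °C

T_f is the heat-capacity-weighted average of the initial temperatures:
T_f = (316.68×347 + 1050.4×25.4 + 54.06×25.4) / (316.68 + 1050.4 + 54.06)
    = 137942 / 1421.2 ≈ 97.06 °C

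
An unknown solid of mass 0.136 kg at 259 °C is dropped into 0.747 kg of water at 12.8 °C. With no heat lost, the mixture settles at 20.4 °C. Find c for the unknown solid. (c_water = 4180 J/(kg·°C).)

c ≈ 731 J/(kg·°C)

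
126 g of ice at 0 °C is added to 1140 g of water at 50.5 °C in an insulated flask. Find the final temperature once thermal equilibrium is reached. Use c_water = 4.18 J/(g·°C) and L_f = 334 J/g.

Net heat exchanged in the isolated system is zero:
latent heat to melt: 126×334 = 42084
  warm the meltwater: 526.68 T
  water: 4765.2(T − 50.5)
5291.9 T = 240643 − 42084 = 198559
T ≈ 37.52 °C (positive, so assuming full melt was valid).

T_f ≈ 37.5 °C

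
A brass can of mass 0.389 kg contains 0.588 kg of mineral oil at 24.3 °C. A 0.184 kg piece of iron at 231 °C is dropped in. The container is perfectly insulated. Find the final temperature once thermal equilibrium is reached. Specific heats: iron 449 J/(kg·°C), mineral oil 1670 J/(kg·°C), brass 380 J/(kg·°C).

T_f is the heat-capacity-weighted average of the initial temperatures:
T_f = (82.62*231 + 981.96*24.3 + 147.82*24.3) / (82.62 + 981.96 + 147.82)
    = 46538 / 1212.4 ≈ 38.39 °C

T_f ≈ 38.4 °C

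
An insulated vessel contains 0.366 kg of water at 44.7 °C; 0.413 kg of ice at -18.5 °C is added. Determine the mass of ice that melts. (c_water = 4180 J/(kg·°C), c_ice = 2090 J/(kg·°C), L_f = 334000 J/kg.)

Cooling the water to 0 °C releases 0.366×4180×44.7 = 68386 J.
Warming the ice to 0 °C takes 0.413×2090×18.5 = 15969 J, leaving 52417 J for melting.
To melt every bit of ice: 0.413×334000 = 137942 J.
That's not enough to melt it all — equilibrium is at 0 °C with ice remaining.
Mass melted = 52417/334000 ≈ 0.1569 kg.

m_melted ≈ 0.157 kg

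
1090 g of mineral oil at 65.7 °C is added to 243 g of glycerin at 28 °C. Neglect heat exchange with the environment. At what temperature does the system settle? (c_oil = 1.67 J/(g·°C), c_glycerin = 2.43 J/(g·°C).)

T_f ≈ 56.5 °C

Heat lost by the oil equals heat gained by the glycerin:
1090·1.67·(65.7 − T) = 243·2.43·(T − 28)
1820.3(65.7 − T) = 590.49(T − 28)
2410.8 T = 136127  ⇒  T ≈ 56.47 °C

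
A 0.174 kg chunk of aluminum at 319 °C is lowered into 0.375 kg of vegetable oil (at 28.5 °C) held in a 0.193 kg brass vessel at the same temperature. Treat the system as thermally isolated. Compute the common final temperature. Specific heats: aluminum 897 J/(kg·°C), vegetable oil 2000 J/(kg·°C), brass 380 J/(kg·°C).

T_f ≈ 74.8 °C

Taking heat into each body as positive, Σ m c ΔT = 0:
0.174*897*(T − 319) + 0.375*2000*(T − 28.5) + 0.193*380*(T − 28.5) = 0
156.08(T − 319) + 750(T − 28.5) + 73.34(T − 28.5) = 0
979.42 T = 73254
T = 73254 / 979.42 = 74.8 °C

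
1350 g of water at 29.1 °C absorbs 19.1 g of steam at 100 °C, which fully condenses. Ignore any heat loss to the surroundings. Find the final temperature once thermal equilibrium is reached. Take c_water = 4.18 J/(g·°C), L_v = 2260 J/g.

T_f ≈ 37.6 °C

Energy conservation, ΣQ = 0:
condense steam: −19.1×2260 = −43166
  condensed water 100 °C→T: 79.84(T − 100)
  original water: 5643(T − 29.1)
5722.8 T = 43166 + 7983.8 + 164211 = 215361
T ≈ 37.63 °C (< 100 °C, so full condensation is consistent).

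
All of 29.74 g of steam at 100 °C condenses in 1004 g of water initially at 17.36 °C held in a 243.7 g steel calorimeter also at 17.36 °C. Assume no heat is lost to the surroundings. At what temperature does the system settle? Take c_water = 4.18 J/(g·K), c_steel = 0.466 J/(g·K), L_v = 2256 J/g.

T_f ≈ 34.8 °C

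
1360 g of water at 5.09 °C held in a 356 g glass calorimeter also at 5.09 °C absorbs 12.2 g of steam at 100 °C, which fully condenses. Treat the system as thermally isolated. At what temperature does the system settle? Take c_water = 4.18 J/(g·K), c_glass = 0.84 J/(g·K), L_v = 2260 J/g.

T_f ≈ 10.5 °C

Conservation of energy gives ΣQ = 0:
condense steam: −12.2×2260 = −27572
  condensed water 100 °C→T: 51(T − 100)
  water warms: 1360×4.18×(T − 5.09) = 5684.8(T − 5.09)
  cup: 299.04(T − 5.09)
6034.8 T = 27572 + 5099.6 + 30458 = 63129
T ≈ 10.46 °C — below 100 °C, confirming all the steam condensed.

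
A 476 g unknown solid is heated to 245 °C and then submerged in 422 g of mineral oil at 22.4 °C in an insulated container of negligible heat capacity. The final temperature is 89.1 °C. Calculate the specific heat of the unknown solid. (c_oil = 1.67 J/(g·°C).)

Heat lost by the unknown solid = heat gained by the oil:
476×c×(245 − 89.1) = 422×1.67×(89.1 − 22.4)
74208 c = 47006  ⇒  c ≈ 0.6334 J/(g·°C)

c ≈ 0.633 J/(g·°C)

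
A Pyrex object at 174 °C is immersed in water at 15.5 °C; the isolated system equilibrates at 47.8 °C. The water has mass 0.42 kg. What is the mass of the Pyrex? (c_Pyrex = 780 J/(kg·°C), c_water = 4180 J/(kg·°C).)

m ≈ 0.576 kg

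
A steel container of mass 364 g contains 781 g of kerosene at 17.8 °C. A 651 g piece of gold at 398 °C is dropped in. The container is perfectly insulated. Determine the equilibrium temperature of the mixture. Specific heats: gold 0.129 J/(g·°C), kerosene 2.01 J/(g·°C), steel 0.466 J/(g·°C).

T_f ≈ 35.3 °C

With ΣQ=0 the equilibrium temperature is the m·c-weighted mean:
T_f = (83.98×398 + 1569.8×17.8 + 169.62×17.8) / (83.98 + 1569.8 + 169.62)
    = 64386 / 1823.4 ≈ 35.31 °C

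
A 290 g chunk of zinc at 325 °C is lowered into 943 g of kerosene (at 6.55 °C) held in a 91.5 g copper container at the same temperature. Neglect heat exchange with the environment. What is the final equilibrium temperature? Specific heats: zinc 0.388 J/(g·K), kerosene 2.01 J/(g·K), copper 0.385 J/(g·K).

T_f is the heat-capacity-weighted average of the initial temperatures:
T_f = (112.52*325 + 1895.4*6.55 + 35.23*6.55) / (112.52 + 1895.4 + 35.23)
    = 49215 / 2043.2 ≈ 24.09 °C

T_f ≈ 24.1 °C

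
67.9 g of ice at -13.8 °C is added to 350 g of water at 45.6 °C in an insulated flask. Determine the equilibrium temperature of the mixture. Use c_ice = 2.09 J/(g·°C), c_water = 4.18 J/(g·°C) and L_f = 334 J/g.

T_f ≈ 24.1 °C

Heat gained plus heat lost sum to zero:
ice -13.8→0 °C: 67.9·2.09·13.8 = 1958.4
  latent heat to melt: 67.9·334 = 22679
  meltwater 0→T: 67.9·4.18·T = 283.82 T
  water cools: 350·4.18·(T − 45.6) = 1463(T − 45.6)
1746.8 T = 66713 − 24637 = 42076
T ≈ 24.09 °C (positive, so assuming full melt was valid).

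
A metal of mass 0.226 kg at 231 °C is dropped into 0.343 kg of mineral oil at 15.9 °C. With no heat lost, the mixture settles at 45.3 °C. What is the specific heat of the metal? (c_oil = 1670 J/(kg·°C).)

Conservation of energy gives ΣQ = 0:
0.226·c·(45.3 − 231) + 0.343·1670·(45.3 − 15.9) = 0
-41.97 c = -16841
c = -16841/-41.97 ≈ 401.3 J/(kg·°C)

c ≈ 401 J/(kg·°C)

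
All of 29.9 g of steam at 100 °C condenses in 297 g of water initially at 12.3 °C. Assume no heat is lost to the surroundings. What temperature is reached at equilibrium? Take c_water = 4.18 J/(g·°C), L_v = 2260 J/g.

T_f ≈ 69.8 °C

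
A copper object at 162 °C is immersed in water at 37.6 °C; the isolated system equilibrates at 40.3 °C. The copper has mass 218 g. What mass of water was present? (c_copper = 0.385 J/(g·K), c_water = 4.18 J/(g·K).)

m ≈ 905 g

Heat gained plus heat lost sum to zero:
218×0.385×(40.3 − 162) + m×4.18×(40.3 − 37.6) = 0
11.29 m = 10214
m = 10214/11.29 ≈ 905 g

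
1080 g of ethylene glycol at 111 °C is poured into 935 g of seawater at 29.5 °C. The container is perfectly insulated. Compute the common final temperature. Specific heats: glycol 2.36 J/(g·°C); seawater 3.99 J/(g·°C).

T_f ≈ 62.6 °C

With ΣQ=0 the equilibrium temperature is the m·c-weighted mean:
T_f = (2548.8·111 + 3730.7·29.5) / (2548.8 + 3730.7)
    = 392971 / 6279.4 ≈ 62.58 °C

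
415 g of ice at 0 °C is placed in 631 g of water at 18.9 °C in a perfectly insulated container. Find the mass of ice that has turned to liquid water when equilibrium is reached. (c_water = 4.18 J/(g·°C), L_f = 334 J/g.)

m_melted ≈ 149 g

Water can give up m c ΔT = 631·4.18·18.9 = 49850 J before reaching 0 °C.
Melting all 415 g of ice would need 415·334 = 138610 J.
49850 J < 138610 J, so only part of the ice melts and the system sits at 0 °C.
Mass melted = 49850/334 ≈ 149.3 g.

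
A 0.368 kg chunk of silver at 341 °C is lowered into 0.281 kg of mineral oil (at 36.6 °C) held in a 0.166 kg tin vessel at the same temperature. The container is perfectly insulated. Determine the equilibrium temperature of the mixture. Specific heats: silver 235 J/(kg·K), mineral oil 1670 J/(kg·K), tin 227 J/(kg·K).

T_f ≈ 81.0 °C

With ΣQ=0 the equilibrium temperature is the m·c-weighted mean:
T_f = (86.48*341 + 469.27*36.6 + 37.68*36.6) / (86.48 + 469.27 + 37.68)
    = 48044 / 593.43 ≈ 80.96 °C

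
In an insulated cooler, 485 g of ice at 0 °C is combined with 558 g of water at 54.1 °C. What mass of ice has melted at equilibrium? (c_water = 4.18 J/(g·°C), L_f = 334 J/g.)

Cooling the water to 0 °C releases 558×4.18×54.1 = 126185 J.
To melt every bit of ice: 485×334 = 161990 J.
Since 126185 < 161990 J, not all the ice melts; equilibrium is at 0 °C.
m_melt = 126185 / L_f = 377.8 g.

m_melted ≈ 378 g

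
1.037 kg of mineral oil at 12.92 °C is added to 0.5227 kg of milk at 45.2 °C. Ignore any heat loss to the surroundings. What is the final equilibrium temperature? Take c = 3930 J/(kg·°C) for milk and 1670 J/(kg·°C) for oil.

T_f ≈ 30.4 °C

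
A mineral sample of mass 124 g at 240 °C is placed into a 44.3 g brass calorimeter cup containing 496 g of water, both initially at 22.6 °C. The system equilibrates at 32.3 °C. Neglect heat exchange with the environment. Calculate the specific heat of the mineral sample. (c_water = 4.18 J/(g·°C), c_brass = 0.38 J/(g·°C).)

c ≈ 0.787 J/(g·°C)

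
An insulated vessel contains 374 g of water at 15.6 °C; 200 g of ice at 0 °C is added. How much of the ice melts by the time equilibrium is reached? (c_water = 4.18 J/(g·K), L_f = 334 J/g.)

m_melted ≈ 73 g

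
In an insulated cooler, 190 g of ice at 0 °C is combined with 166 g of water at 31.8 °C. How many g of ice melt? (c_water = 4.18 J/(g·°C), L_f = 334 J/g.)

Water can give up m c ΔT = 166·4.18·31.8 = 22065 J before reaching 0 °C.
To melt every bit of ice: 190·334 = 63460 J.
Since 22065 < 63460 J, not all the ice melts; equilibrium is at 0 °C.
m_melted·334 = 22065  ⇒  m_melted ≈ 66.06 g.

m_melted ≈ 66.1 g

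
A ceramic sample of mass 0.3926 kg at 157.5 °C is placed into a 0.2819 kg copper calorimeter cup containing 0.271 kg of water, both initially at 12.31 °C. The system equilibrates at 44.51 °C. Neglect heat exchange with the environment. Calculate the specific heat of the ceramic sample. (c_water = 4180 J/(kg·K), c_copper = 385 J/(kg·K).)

Net heat exchanged in the isolated system is zero:
0.3926×c×(44.51 − 157.5) + 0.271×4180×(44.51 − 12.31) + 0.2819×385×(44.51 − 12.31) = 0
-44.36 c = -39970
c = -39970/-44.36 ≈ 901 J/(kg·K)

c ≈ 901 J/(kg·K)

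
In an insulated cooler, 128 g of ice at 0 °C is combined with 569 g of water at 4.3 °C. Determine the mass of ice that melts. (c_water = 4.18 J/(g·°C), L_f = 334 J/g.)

m_melted ≈ 30.6 g

Heat available from the water dropping to 0 °C: 569×4.18×4.3 = 10227 J.
Melting all 128 g of ice would need 128×334 = 42752 J.
10227 J < 42752 J, so only part of the ice melts and the system sits at 0 °C.
m_melted×334 = 10227  ⇒  m_melted ≈ 30.62 g.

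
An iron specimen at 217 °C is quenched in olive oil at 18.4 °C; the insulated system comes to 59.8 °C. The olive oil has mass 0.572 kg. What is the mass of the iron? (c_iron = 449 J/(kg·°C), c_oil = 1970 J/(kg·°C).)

m ≈ 0.661 kg

Heat gained plus heat lost sum to zero:
m·449·(59.8 − 217) + 0.572·1970·(59.8 − 18.4) = 0
-70583 m = -46651
m = -46651/-70583 ≈ 0.6609 kg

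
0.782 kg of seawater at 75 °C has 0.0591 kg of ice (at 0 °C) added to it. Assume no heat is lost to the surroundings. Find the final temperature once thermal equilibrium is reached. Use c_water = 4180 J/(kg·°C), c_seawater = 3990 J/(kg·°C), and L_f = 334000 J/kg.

T_f ≈ 63.6 °C

Setting the total heat transfer to zero:
melt ice: 0.0591×334000 = 19739
  meltwater 0→T: 0.0591×4180×T = 247.04 T
  seawater: 3120.2(T − 75)
3367.2 T = 234014 − 19739 = 214274
T ≈ 63.64 °C. Since T > 0 °C, the all-ice-melts assumption holds.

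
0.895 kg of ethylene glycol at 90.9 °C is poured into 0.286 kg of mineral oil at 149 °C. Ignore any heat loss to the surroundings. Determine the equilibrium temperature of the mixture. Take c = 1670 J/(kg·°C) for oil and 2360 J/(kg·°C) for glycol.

|Q_oil| = |Q_glycol|:
0.286×1670×(149 − T) = 0.895×2360×(T − 90.9)
477.62(149 − T) = 2112.2(T − 90.9)
2589.8 T = 263164  ⇒  T ≈ 101.61 °C

T_f ≈ 101.6 °C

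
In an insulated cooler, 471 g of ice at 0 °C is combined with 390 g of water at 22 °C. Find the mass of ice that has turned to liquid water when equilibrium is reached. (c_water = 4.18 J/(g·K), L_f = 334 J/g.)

m_melted ≈ 107 g

Heat available from the water dropping to 0 °C: 390×4.18×22 = 35864 J.
To melt every bit of ice: 471×334 = 157314 J.
35864 J < 157314 J, so only part of the ice melts and the system sits at 0 °C.
Mass melted = 35864/334 ≈ 107.4 g.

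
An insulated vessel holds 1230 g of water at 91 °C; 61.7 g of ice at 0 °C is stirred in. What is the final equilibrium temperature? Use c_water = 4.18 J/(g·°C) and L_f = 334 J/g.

Taking heat into each body as positive, Σ m c ΔT = 0:
fusion: m_ice L_f = 61.7×334 = 20608; warm the meltwater: 257.91 T; water: 5141.4(T − 91)
5399.3 T = 467867 − 20608 = 447260
T ≈ 82.84 °C (positive, so assuming full melt was valid).

T_f ≈ 82.8 °C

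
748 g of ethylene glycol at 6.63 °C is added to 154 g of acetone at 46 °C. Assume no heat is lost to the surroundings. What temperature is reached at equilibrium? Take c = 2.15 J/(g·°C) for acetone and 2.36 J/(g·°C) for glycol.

T_f ≈ 12.8 °C

T_f is the heat-capacity-weighted average of the initial temperatures:
T_f = (331.1*46 + 1765.3*6.63) / (331.1 + 1765.3)
    = 26934 / 2096.4 ≈ 12.85 °C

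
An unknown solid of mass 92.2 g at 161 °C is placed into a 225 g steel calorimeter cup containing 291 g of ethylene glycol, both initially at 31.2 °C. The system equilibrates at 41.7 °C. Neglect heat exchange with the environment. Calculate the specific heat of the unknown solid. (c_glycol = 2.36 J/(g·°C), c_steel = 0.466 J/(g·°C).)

c ≈ 0.756 J/(g·°C)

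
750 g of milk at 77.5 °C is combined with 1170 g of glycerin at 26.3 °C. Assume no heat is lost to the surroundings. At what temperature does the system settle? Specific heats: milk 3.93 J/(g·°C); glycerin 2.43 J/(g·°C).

With ΣQ=0 the equilibrium temperature is the m·c-weighted mean:
T_f = (2947.5×77.5 + 2843.1×26.3) / (2947.5 + 2843.1)
    = 303205 / 5790.6 ≈ 52.36 °C

T_f ≈ 52.4 °C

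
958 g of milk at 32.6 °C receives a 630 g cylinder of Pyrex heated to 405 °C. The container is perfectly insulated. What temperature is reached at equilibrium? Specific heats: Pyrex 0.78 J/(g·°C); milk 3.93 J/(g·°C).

T_f ≈ 75.6 °C

T_f = Σ m_i c_i T_i / Σ m_i c_i:
T_f = (491.4·405 + 3764.9·32.6) / (491.4 + 3764.9)
    = 321754 / 4256.3 ≈ 75.59 °C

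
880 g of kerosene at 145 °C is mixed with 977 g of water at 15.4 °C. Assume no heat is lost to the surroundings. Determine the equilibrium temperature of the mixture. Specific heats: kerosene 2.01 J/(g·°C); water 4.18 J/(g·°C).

T_f ≈ 54.6 °C

Net heat exchanged in the isolated system is zero:
880*2.01*(T − 145) + 977*4.18*(T − 15.4) = 0
1768.8(T − 145) + 4083.9(T − 15.4) = 0
(1768.8 + 4083.9) T = 1768.8*145 + 4083.9*15.4
T = 319367/5852.7 ≈ 54.57 °C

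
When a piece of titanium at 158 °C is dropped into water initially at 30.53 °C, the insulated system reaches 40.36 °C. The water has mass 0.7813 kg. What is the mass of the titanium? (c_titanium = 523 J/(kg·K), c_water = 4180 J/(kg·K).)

m ≈ 0.522 kg

Heat lost by the titanium = heat gained by the water:
m·523·(158 − 40.36) = 0.7813·4180·(40.36 − 30.53)
61526 m = 32103  ⇒  m ≈ 0.5218 kg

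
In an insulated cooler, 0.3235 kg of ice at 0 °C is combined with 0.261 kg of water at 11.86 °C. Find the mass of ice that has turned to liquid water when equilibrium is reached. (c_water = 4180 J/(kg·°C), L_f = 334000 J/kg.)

m_melted ≈ 0.0387 kg

Heat available from the water dropping to 0 °C: 0.261·4180·11.86 = 12939 J.
Melting all 0.3235 kg of ice would need 0.3235·334000 = 108049 J.
That's not enough to melt it all — equilibrium is at 0 °C with ice remaining.
m_melted·334000 = 12939  ⇒  m_melted ≈ 0.03874 kg.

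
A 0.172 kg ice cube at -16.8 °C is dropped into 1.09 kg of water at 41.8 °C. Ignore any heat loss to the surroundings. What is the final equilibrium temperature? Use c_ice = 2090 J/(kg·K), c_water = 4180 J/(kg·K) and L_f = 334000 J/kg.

Energy conservation, ΣQ = 0:
ice -16.8→0 °C: 0.172·2090·16.8 = 6039.3
  melt ice: 0.172·334000 = 57448
  warm the meltwater: 718.96 T
  water: 4556.2(T − 41.8)
5275.2 T = 190449 − 63487 = 126962
T ≈ 24.07 °C. Since T > 0 °C, the all-ice-melts assumption holds.

T_f ≈ 24.1 °C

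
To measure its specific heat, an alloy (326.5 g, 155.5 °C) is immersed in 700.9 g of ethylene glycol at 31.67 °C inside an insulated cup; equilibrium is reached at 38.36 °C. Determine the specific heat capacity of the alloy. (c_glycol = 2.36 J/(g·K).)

c ≈ 0.289 J/(g·K)

Setting the total heat transfer to zero:
326.5·c·(38.36 − 155.5) + 700.9·2.36·(38.36 − 31.67) = 0
-38246 c = -11066
c = -11066/-38246 ≈ 0.2893 J/(g·K)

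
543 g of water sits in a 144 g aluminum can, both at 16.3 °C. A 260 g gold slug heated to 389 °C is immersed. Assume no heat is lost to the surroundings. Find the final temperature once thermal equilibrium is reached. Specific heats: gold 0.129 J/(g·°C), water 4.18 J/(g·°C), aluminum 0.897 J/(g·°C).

T_f ≈ 21.4 °C

With ΣQ=0 the equilibrium temperature is the m·c-weighted mean:
T_f = (33.54·389 + 2269.7·16.3 + 129.17·16.3) / (33.54 + 2269.7 + 129.17)
    = 52149 / 2432.4 ≈ 21.44 °C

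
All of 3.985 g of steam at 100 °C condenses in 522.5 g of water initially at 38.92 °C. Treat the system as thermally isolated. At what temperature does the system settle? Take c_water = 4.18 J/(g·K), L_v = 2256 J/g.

Net heat exchanged in the isolated system is zero:
steam→water at 100 °C releases m L_v = 3.985·2256 = 8990.2
  condensed water 100 °C→T: 16.66(T − 100)
  water warms: 522.5·4.18·(T − 38.92) = 2184(T − 38.92)
2200.7 T = 8990.2 + 1665.7 + 85003 = 95659
T ≈ 43.47 °C (< 100 °C, so full condensation is consistent).

T_f ≈ 43.5 °C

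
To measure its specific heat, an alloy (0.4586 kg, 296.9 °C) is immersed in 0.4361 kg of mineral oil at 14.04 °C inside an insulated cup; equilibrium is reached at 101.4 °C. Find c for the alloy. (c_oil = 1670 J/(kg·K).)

c ≈ 710 J/(kg·K)

Taking heat into each body as positive, Σ m c ΔT = 0:
0.4586×c×(101.4 − 296.9) + 0.4361×1670×(101.4 − 14.04) = 0
-89.66 c = -63623
c = -63623/-89.66 ≈ 709.6 J/(kg·K)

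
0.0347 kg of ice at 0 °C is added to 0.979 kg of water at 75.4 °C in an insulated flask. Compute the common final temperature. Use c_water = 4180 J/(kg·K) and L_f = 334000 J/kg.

Energy balance with sensible and latent terms:
melt ice: 0.0347×334000 = 11590
  meltwater 0→T: 0.0347×4180×T = 145.05 T
  water cools: 0.979×4180×(T − 75.4) = 4092.2(T − 75.4)
4237.3 T = 308553 − 11590 = 296964
T ≈ 70.08 °C. Since T > 0 °C, the all-ice-melts assumption holds.

T_f ≈ 70.1 °C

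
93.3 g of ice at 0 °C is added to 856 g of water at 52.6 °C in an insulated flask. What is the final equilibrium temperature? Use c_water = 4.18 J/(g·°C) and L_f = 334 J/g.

Taking heat into each body as positive, Σ m c ΔT = 0:
fusion: m_ice L_f = 93.3·334 = 31162; warm the meltwater: 389.99 T; water cools: 856·4.18·(T − 52.6) = 3578.1(T − 52.6)
3968.1 T = 188207 − 31162 = 157045
T ≈ 39.58 °C. Since T > 0 °C, the all-ice-melts assumption holds.

T_f ≈ 39.6 °C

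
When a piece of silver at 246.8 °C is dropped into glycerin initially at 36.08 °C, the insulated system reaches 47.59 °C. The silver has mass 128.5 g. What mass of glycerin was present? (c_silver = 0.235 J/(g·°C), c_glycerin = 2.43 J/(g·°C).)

m ≈ 215 g

Energy conservation, ΣQ = 0:
128.5·0.235·(47.59 − 246.8) + m·2.43·(47.59 − 36.08) = 0
27.97 m = 6015.6
m = 6015.6/27.97 ≈ 215.1 g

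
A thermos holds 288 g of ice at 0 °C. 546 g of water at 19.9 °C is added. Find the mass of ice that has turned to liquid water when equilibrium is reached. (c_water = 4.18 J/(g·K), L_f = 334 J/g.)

Heat available from the water dropping to 0 °C: 546×4.18×19.9 = 45417 J.
Fully melting the ice requires m_ice L_f = 288×334 = 96192 J.
Since 45417 < 96192 J, not all the ice melts; equilibrium is at 0 °C.
m_melt = 45417 / L_f = 136 g.

m_melted ≈ 136 g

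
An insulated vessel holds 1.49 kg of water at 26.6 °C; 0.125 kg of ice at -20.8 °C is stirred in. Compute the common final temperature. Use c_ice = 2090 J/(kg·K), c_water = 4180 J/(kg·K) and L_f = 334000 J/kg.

T_f ≈ 17.6 °C

Energy balance with sensible and latent terms:
warm ice to 0 °C: 0.125×2090×(0 − (-20.8)) = 5434; fusion: m_ice L_f = 0.125×334000 = 41750; warm the meltwater: 522.5 T; water cools: 1.49×4180×(T − 26.6) = 6228.2(T − 26.6)
6750.7 T = 165670 − 47184 = 118486
T ≈ 17.55 °C — above 0 °C, consistent with complete melting.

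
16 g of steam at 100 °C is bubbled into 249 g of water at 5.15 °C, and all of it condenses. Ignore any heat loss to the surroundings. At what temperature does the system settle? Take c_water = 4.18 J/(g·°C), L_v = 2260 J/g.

T_f ≈ 43.5 °C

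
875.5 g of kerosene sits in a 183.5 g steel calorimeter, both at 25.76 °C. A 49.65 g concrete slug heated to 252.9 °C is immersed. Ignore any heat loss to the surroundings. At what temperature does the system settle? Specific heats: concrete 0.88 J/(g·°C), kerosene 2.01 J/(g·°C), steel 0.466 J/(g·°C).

Heat gained plus heat lost sum to zero:
49.65×0.88×(T − 252.9) + 875.5×2.01×(T − 25.76) + 183.5×0.466×(T − 25.76) = 0
43.69(T − 252.9) + 1759.8(T − 25.76) + 85.51(T − 25.76) = 0
1889 T = 58584
T ≈ 31.01 °C

T_f ≈ 31.0 °C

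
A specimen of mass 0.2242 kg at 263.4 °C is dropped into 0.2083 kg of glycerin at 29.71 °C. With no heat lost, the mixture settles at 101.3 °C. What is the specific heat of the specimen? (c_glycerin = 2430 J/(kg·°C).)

c ≈ 997 J/(kg·°C)

m_s c (T_s − T_f) = m_glycerin c_glycerin (T_f − T_0):
0.2242·c·(263.4 − 101.3) = 0.2083·2430·(101.3 − 29.71)
36.34 c = 36237  ⇒  c ≈ 997.1 J/(kg·°C)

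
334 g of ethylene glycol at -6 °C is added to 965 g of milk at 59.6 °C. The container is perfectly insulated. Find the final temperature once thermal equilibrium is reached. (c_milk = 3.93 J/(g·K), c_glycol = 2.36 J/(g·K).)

T_f ≈ 48.3 °C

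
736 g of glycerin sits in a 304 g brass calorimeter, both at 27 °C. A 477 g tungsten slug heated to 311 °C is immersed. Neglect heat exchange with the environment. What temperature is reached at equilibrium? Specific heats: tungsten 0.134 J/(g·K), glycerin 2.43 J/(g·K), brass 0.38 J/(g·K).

T_f ≈ 36.2 °C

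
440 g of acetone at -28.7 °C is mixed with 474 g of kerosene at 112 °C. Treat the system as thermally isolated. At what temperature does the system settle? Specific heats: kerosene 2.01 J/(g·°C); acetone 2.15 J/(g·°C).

T_f ≈ 41.9 °C

With ΣQ=0 the equilibrium temperature is the m·c-weighted mean:
T_f = (952.74·112 + 946·(-28.7)) / (952.74 + 946)
    = 79557 / 1898.7 ≈ 41.90 °C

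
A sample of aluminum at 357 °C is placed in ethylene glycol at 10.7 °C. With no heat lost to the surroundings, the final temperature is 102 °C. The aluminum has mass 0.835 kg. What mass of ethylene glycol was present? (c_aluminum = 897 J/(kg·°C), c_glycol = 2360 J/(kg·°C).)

Let T be the final temperature. ΣQ_i = 0:
0.835·897·(102 − 357) + m·2360·(102 − 10.7) = 0
215468 m = 190994
m = 190994/215468 ≈ 0.8864 kg

m ≈ 0.886 kg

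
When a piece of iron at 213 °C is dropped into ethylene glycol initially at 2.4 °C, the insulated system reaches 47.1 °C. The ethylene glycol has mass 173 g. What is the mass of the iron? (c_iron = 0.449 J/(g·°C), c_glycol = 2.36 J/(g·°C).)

m ≈ 245 g

|Q_iron| = |Q_glycol|:
m·0.449·(213 − 47.1) = 173·2.36·(47.1 − 2.4)
74.49 m = 18250  ⇒  m ≈ 245 g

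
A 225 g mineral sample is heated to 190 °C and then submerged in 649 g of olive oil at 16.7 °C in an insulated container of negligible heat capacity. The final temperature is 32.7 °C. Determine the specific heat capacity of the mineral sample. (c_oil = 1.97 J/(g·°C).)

c ≈ 0.578 J/(g·°C)

Heat lost by the mineral sample = heat gained by the oil:
225·c·(190 − 32.7) = 649·1.97·(32.7 − 16.7)
35392 c = 20456  ⇒  c ≈ 0.578 J/(g·°C)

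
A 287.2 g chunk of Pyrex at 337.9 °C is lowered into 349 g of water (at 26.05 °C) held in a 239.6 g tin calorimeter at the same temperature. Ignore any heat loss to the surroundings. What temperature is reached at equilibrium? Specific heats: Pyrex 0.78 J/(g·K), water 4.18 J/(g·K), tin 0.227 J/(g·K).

T_f ≈ 66.3 °C

T_f = Σ m_i c_i T_i / Σ m_i c_i:
T_f = (224.02*337.9 + 1458.8*26.05 + 54.39*26.05) / (224.02 + 1458.8 + 54.39)
    = 115114 / 1737.2 ≈ 66.26 °C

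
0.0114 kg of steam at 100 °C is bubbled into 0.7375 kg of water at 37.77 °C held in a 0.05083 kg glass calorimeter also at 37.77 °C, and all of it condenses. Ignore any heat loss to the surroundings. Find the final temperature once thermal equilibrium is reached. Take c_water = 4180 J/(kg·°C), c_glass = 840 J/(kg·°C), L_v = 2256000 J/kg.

T_f ≈ 46.8 °C

Energy conservation, ΣQ = 0:
latent heat released on condensation: 0.0114×2256000 = 25718; condensed water 100 °C→T: 47.65(T − 100); original water: 3082.8(T − 37.77); cup: 42.7(T − 37.77)
3173.1 T = 25718 + 4765.2 + 118048 = 148532
T ≈ 46.81 °C, under the boiling point, so the assumption holds.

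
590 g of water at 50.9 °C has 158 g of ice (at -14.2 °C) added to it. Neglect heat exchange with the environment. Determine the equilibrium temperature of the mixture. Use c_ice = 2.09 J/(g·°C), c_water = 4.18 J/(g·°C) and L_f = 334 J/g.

T_f ≈ 21.8 °C

Energy balance with sensible and latent terms:
warm ice to 0 °C: 158·2.09·(0 − (-14.2)) = 4689.1
  melt ice: 158·334 = 52772
  warm the meltwater: 660.44 T
  water cools: 590·4.18·(T − 50.9) = 2466.2(T − 50.9)
3126.6 T = 125530 − 57461 = 68068
T ≈ 21.77 °C (positive, so assuming full melt was valid).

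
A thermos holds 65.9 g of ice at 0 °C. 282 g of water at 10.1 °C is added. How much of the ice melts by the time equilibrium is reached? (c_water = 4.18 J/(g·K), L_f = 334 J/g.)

Cooling the water to 0 °C releases 282×4.18×10.1 = 11905 J.
Fully melting the ice requires m_ice L_f = 65.9×334 = 22011 J.
Since 11905 < 22011 J, not all the ice melts; equilibrium is at 0 °C.
Mass melted = 11905/334 ≈ 35.65 g.

m_melted ≈ 35.6 g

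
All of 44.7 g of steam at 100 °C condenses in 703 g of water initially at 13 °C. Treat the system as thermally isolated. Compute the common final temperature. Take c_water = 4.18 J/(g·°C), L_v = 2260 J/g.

Heat gained plus heat lost sum to zero:
latent heat released on condensation: 44.7·2260 = 101022; condensed water 100 °C→T: 186.85(T − 100); original water: 2938.5(T − 13)
3125.4 T = 101022 + 18685 + 38201 = 157908
T ≈ 50.52 °C (< 100 °C, so full condensation is consistent).

T_f ≈ 50.5 °C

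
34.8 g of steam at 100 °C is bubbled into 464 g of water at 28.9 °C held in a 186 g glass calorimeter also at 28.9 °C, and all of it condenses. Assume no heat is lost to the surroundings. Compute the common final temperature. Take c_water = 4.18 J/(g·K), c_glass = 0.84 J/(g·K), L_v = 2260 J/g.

T_f ≈ 68.6 °C

Setting the total heat transfer to zero:
condense steam: −34.8·2260 = −78648
  condensate cools 100→T: 34.8·4.18·(T − 100) = 145.46(T − 100)
  original water: 1939.5(T − 28.9)
  cup: 156.24(T − 28.9)
2241.2 T = 78648 + 14546 + 60567 = 153762
T ≈ 68.61 °C, under the boiling point, so the assumption holds.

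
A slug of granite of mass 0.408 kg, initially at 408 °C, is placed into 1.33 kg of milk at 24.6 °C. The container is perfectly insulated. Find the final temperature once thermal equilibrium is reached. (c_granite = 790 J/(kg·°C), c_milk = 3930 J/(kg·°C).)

Set heat shed by the hot body equal to heat absorbed by the cold body:
0.408×790×(408 − T) = 1.33×3930×(T − 24.6)
322.32(408 − T) = 5226.9(T − 24.6)
5549.2 T = 260088  ⇒  T ≈ 46.87 °C

T_f ≈ 46.9 °C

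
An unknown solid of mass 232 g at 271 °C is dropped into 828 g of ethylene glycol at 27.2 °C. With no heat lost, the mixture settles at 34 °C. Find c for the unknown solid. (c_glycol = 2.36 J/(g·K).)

c ≈ 0.242 J/(g·K)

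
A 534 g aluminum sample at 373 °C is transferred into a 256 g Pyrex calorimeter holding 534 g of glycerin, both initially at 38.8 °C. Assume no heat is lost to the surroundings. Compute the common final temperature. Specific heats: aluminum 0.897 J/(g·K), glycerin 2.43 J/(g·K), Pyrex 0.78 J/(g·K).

T_f is the heat-capacity-weighted average of the initial temperatures:
T_f = (479*373 + 1297.6*38.8 + 199.68*38.8) / (479 + 1297.6 + 199.68)
    = 236761 / 1976.3 ≈ 119.80 °C

T_f ≈ 119.8 °C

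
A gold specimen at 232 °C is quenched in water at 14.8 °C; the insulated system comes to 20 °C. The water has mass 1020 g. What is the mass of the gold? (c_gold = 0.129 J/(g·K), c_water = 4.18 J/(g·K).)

Heat lost by the gold = heat gained by the water:
m×0.129×(232 − 20) = 1020×4.18×(20 − 14.8)
27.35 m = 22171  ⇒  m ≈ 810.7 g

m ≈ 811 g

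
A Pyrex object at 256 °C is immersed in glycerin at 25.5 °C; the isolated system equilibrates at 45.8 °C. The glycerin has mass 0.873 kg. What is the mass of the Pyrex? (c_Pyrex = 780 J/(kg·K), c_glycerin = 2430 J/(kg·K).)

m ≈ 0.263 kg

|Q_Pyrex| = |Q_glycerin|:
m·780·(256 − 45.8) = 0.873·2430·(45.8 − 25.5)
163956 m = 43064  ⇒  m ≈ 0.2627 kg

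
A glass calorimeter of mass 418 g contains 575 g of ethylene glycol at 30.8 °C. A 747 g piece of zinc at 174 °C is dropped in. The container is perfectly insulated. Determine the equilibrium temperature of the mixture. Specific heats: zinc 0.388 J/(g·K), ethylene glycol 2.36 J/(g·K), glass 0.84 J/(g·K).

Let T be the final temperature. ΣQ_i = 0:
747·0.388·(T − 174) + 575·2.36·(T − 30.8) + 418·0.84·(T − 30.8) = 0
289.84(T − 174) + 1357(T − 30.8) + 351.12(T − 30.8) = 0
1998 T = 103042
T = 103042 / 1998 = 51.6 °C

T_f ≈ 51.6 °C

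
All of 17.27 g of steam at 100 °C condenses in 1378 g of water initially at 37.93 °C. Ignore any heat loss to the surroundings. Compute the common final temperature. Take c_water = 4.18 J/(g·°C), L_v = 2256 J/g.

T_f ≈ 45.4 °C

Sum of m c ΔT and latent-heat terms is zero:
steam→water at 100 °C releases m L_v = 17.27×2256 = 38961
  condensed water 100 °C→T: 72.19(T − 100)
  original water: 5760(T − 37.93)
5832.2 T = 38961 + 7218.9 + 218478 = 264658
T ≈ 45.38 °C — below 100 °C, confirming all the steam condensed.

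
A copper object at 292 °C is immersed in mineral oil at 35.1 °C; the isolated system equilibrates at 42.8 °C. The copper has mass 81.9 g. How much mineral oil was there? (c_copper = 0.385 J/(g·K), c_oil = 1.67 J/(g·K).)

m ≈ 611 g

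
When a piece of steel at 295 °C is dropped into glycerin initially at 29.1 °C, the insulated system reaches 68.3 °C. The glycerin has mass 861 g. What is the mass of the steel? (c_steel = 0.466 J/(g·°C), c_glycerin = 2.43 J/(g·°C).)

m ≈ 776 g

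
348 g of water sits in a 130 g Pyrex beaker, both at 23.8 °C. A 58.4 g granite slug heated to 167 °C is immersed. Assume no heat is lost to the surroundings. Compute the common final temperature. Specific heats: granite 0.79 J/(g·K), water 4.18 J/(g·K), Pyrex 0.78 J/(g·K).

T_f ≈ 27.9 °C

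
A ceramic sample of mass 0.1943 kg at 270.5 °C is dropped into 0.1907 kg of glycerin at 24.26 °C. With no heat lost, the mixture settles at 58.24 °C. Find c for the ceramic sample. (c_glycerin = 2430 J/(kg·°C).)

Conservation of energy gives ΣQ = 0:
0.1943·c·(58.24 − 270.5) + 0.1907·2430·(58.24 − 24.26) = 0
-41.24 c = -15746
c = -15746/-41.24 ≈ 381.8 J/(kg·°C)

c ≈ 382 J/(kg·°C)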